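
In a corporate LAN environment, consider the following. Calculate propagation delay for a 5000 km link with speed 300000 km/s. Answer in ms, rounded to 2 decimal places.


Given: distance = 5000 km, speed = 300000 km/s
Delay = distance / speed = 5000 / 300000 seconds
Delay in ms = 5000 * 1000 / 300000
Delay = 16.6667 ms
Rounded to 2 dp = 16.67 ms

16.67


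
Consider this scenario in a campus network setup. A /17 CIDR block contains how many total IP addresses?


Given: CIDR prefix /17
Host bits = 32 - 17 = 15
Total addresses = 2^15 = 32768

32768


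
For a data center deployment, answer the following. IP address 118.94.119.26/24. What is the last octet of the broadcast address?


Given: IP = 118.94.119.26, prefix = /24
Host bits = 32 - 24 = 8
Network last octet = 26 AND mask = 0
Host part size = 2^8 - 1 = 255
Broadcast last octet = 0 OR 255 = 255

255


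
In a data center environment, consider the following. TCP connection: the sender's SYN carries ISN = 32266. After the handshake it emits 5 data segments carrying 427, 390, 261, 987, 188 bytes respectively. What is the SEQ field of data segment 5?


The SYN occupies sequence number ISN = 32266, so the first data byte is ISN + 1 = 32267.
SEQ of data segment i = (ISN + 1) + sum of payload sizes of segments 1..i-1.
Segment 1: SEQ = 32267, payload = 427 bytes
Segment 2: SEQ = 32694, payload = 390 bytes
Segment 3: SEQ = 33084, payload = 261 bytes
Segment 4: SEQ = 33345, payload = 987 bytes
Segment 5: SEQ = 34332, payload = 188 bytes
SEQ of segment 5 = 32267 + 427 + 390 + 261 + 987 = 34332

34332


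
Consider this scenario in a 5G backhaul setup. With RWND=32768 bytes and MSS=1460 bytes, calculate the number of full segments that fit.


Given: RWND = 32768 bytes, MSS = 1460 bytes
Full segments = floor(RWND / MSS)
Full segments = floor(32768 / 1460)
Full segments = floor(22.4438) = 22

22


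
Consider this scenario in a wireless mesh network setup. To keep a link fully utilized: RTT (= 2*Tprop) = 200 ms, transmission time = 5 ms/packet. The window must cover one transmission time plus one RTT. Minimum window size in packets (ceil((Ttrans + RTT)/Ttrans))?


Given: Ttrans = 5 ms, RTT = 200 ms (= 2 * Tprop, Tprop = 100 ms)
Time until first ACK returns = Ttrans + RTT = 5 + 200 = 205 ms
Need W * Ttrans >= Ttrans + RTT  ->  W >= (Ttrans + RTT) / Ttrans
(Ttrans + RTT) / Ttrans = 205 / 5 = 41
W_min = ceil(41) = 41

41


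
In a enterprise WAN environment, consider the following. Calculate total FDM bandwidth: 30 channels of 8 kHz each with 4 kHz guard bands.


Given: 30 channels, 8 kHz each, guard = 4 kHz
Channel bandwidth = 30 * 8 = 240 kHz
Guard bands = 29 gaps * 4 kHz = 116 kHz
Total = 240 + 116 = 356 kHz

356


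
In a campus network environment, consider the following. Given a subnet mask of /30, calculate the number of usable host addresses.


Given: subnet mask /30
Host bits = 32 - 30 = 2
Total addresses = 2^2 = 4
Usable hosts = 4 - 2 (network + broadcast) = 2

2


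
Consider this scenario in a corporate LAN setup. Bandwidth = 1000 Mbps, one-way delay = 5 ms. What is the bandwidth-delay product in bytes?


Given: bandwidth = 1000 Mbps, delay = 5 ms
BDP in bits = 1000 * 10^6 * 5 / 1000
BDP in bits = 5000000
BDP in bytes = 5000000 / 8 = 625000

625000


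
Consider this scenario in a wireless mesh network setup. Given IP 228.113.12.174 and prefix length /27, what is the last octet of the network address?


Given: IP = 228.113.12.174, prefix = /27
Subnet mask = 255.255.255.224
Last octet of IP: 174
Last octet of mask: 224
Network last octet = 174 AND 224 = 160

160


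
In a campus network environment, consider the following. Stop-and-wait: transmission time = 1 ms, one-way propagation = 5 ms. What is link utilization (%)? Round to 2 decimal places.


Given: Ttrans = 1 ms, Tprop = 5 ms
RTT = 2 * Tprop = 2 * 5 = 10 ms
U = Ttrans / (Ttrans + RTT)
U = 1 / (1 + 10)
U = 1 / 11 = 0.090909
U% = 9.09%

9.09


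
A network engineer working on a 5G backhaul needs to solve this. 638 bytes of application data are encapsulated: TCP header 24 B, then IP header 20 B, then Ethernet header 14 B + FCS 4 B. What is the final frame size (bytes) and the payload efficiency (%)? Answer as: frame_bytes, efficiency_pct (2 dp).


TCP segment = 638 + 24 = 662 B
IP packet = 662 + 20 = 682 B
Ethernet frame = 682 + 14 + 4 = 700 B
Efficiency = app / frame = 638 / 700 = 0.911429 = 91.1429% -> 91.14% (2 dp)

700, 91.14


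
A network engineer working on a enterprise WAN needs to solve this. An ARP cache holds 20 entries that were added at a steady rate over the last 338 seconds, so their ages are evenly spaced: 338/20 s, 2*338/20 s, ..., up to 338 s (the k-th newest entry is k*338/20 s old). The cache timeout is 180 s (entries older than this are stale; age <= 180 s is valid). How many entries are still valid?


Ages are k * 338/20 s for k = 1..20 (spacing = 16.9000 s).
Entry k is valid iff k * 338/20 <= 180 iff k <= 20 * 180 / 338 = 10.6509
n_valid = floor(10.6509) = 10
(n_stale = 20 - 10 = 10)

10


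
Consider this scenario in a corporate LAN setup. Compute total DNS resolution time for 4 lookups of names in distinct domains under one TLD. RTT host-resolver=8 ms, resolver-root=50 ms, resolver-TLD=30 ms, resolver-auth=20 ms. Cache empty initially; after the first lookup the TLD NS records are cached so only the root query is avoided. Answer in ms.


Lookup 1 (cold cache): local + root + TLD + auth = 8 + 50 + 30 + 20 = 108 ms
Lookups 2..4 (TLD NS cached -> skip root; new domain -> still ask TLD and auth): local + TLD + auth = 8 + 30 + 20 = 58 ms each
Remaining 3 lookups: 3 * 58 = 174 ms
Total = 108 + 174 = 282 ms

282


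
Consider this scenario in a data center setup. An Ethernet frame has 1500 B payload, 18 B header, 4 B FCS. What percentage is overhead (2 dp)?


Given: payload = 1500 B, header = 18 B, trailer = 4 B
Overhead bytes = header + trailer = 18 + 4 = 22
Total frame = payload + overhead = 1500 + 22 = 1522
Overhead % = 22 / 1522 * 100 = 1.4455% -> 1.45% (2 dp)

1.45


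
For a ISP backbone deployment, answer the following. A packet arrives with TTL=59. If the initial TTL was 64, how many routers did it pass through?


Given: initial TTL = 64, received TTL = 59
Hops = initial TTL - received TTL
Hops = 64 - 59 = 5

5


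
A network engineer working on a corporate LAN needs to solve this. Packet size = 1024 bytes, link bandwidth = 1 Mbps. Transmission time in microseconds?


Given: packet = 1024 bytes, bandwidth = 1 Mbps
Packet in bits = 1024 * 8 = 8192 bits
Bandwidth = 1 * 10^6 = 1000000 bps
Time = 8192 / 1000000 seconds
Time in us = 8192 * 10^6 / 1000000 = 8192

8192


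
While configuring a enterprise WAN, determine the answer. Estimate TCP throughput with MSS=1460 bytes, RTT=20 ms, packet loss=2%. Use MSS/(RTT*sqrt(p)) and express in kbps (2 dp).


Given: MSS = 1460 bytes, RTT = 20 ms, loss = 2%
RTT in seconds = 20 / 1000 = 0.02
Loss rate = 2% = 0.02
sqrt(loss) = sqrt(0.02) = 0.141421356237
Throughput (bytes/s) = 1460 / (0.02 * 0.141421356237) = 516187.9503
Throughput (kbps) = 516187.9503 * 8 / 1000 = 4129.503602 -> 4129.50 kbps (2 dp)

4129.50


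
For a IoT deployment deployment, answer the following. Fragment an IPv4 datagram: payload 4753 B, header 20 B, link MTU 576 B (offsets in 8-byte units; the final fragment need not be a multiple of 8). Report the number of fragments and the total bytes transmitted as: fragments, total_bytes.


Max data per non-final fragment = floor((MTU - header)/8)*8 = floor((576 - 20)/8)*8 = floor(556/8)*8 = 552 B
Final fragment needs no 8-byte alignment: it can carry up to MTU - header = 556 B
Non-final fragments needed = ceil((payload - 556) / 552) = ceil(4197/552) = ceil(7.6033) = 8
Number of fragments = 8 + 1 = 9
Fragment sizes (data): 8 * 552 B + 337 B (last, 337 <= 556 OK)
Total bytes sent = payload + n_frags * header = 4753 + 9*20 = 4753 + 180 = 4933 B

9, 4933


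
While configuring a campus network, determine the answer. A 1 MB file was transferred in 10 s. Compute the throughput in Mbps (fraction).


Given: file = 1 MB, time = 10 s
File in Mb = 1 * 8 = 8 Mb
Throughput = 8 / 10 Mbps
Throughput = 4/5 Mbps

4/5


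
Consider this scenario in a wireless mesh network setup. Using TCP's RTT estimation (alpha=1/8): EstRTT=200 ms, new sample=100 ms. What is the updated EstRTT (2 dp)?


Given: EstRTT = 200 ms, SampleRTT = 100 ms, alpha = 1/8
New EstRTT = (1 - alpha) * EstRTT + alpha * SampleRTT
(7/8) * 200 = 175
(1/8) * 100 = 12.5
New EstRTT = 175 + 12.5 = 187.5 ms -> 187.50 ms (2 dp)

187.50


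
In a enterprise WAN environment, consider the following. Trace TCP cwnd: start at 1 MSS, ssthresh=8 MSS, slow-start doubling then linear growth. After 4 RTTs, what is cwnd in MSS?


RTT 0: cwnd = 1 MSS (initial)
RTT 1: cwnd = 2 MSS (slow start, doubled)
RTT 2: cwnd = 4 MSS (slow start, doubled)
RTT 3: cwnd = 8 MSS (slow start, doubled)
RTT 4: cwnd = 9 MSS (congestion avoidance, +1)

9


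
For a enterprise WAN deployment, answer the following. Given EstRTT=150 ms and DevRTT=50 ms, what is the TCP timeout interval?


Given: EstRTT = 150 ms, DevRTT = 50 ms
Timeout = EstRTT + 4 * DevRTT
4 * DevRTT = 4 * 50 = 200
Timeout = 150 + 200 = 350 ms

350


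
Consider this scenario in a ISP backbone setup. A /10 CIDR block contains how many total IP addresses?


Given: CIDR prefix /10
Host bits = 32 - 10 = 22
Total addresses = 2^22 = 4194304

4194304


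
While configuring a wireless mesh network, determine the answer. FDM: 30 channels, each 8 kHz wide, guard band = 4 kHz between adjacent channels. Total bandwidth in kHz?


Given: 30 channels, 8 kHz each, guard = 4 kHz
Channel bandwidth = 30 * 8 = 240 kHz
Guard bands = 29 gaps * 4 kHz = 116 kHz
Total = 240 + 116 = 356 kHz

356


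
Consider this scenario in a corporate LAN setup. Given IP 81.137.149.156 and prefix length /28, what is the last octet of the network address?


Given: IP = 81.137.149.156, prefix = /28
Subnet mask = 255.255.255.240
Last octet of IP: 156
Last octet of mask: 240
Network last octet = 156 AND 240 = 144

144


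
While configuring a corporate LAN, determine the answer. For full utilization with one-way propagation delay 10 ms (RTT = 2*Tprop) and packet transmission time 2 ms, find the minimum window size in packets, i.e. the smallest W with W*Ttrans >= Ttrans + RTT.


Given: Ttrans = 2 ms, RTT = 20 ms (= 2 * Tprop, Tprop = 10 ms)
Time until first ACK returns = Ttrans + RTT = 2 + 20 = 22 ms
Need W * Ttrans >= Ttrans + RTT  ->  W >= (Ttrans + RTT) / Ttrans
(Ttrans + RTT) / Ttrans = 22 / 2 = 11
W_min = ceil(11) = 11

11


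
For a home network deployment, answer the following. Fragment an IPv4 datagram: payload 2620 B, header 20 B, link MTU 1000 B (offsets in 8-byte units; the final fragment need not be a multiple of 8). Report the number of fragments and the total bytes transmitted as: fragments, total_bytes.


Max data per non-final fragment = floor((MTU - header)/8)*8 = floor((1000 - 20)/8)*8 = floor(980/8)*8 = 976 B
Final fragment needs no 8-byte alignment: it can carry up to MTU - header = 980 B
Non-final fragments needed = ceil((payload - 980) / 976) = ceil(1640/976) = ceil(1.6803) = 2
Number of fragments = 2 + 1 = 3
Fragment sizes (data): 2 * 976 B + 668 B (last, 668 <= 980 OK)
Total bytes sent = payload + n_frags * header = 2620 + 3*20 = 2620 + 60 = 2680 B

3, 2680


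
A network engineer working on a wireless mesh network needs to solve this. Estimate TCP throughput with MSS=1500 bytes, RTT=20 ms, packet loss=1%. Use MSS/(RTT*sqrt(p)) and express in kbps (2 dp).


Given: MSS = 1500 bytes, RTT = 20 ms, loss = 1%
RTT in seconds = 20 / 1000 = 0.02
Loss rate = 1% = 0.01
sqrt(loss) = sqrt(0.01) = 0.1
Throughput (bytes/s) = 1500 / (0.02 * 0.1) = 750000.0000
Throughput (kbps) = 750000.0000 * 8 / 1000 = 6000.000000 -> 6000.00 kbps (2 dp)

6000.00


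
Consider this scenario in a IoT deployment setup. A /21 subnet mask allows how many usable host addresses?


Given: subnet mask /21
Host bits = 32 - 21 = 11
Total addresses = 2^11 = 2048
Usable hosts = 2048 - 2 (network + broadcast) = 2046

2046


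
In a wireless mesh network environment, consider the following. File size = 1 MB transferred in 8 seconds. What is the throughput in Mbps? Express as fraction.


Given: file = 1 MB, time = 8 s
File in Mb = 1 * 8 = 8 Mb
Throughput = 8 / 8 Mbps
Throughput = 1 Mbps

1


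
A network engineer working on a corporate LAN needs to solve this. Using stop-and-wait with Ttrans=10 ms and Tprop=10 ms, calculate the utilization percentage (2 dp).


Given: Ttrans = 10 ms, Tprop = 10 ms
RTT = 2 * Tprop = 2 * 10 = 20 ms
U = Ttrans / (Ttrans + RTT)
U = 10 / (10 + 20)
U = 10 / 30 = 0.333333
U% = 33.33%

33.33


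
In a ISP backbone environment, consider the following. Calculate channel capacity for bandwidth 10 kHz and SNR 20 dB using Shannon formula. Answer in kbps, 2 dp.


Given: B = 10 kHz, SNR = 20 dB
SNR linear = 10^(20/10) = 100
1 + SNR = 101
log2(101) = 6.6582114828
C = 10 * 1000 * 6.6582114828 = 66582.1148 bps
C = 66.582115 kbps -> 66.58 kbps (2 dp)

66.58


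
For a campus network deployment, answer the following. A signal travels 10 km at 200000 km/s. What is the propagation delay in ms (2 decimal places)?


Given: distance = 10 km, speed = 200000 km/s
Delay = distance / speed = 10 / 200000 seconds
Delay in ms = 10 * 1000 / 200000
Delay = 0.0500 ms
Rounded to 2 dp = 0.05 ms

0.05


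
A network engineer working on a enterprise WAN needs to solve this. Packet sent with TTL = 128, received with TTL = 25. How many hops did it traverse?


Given: initial TTL = 128, received TTL = 25
Hops = initial TTL - received TTL
Hops = 128 - 25 = 103

103


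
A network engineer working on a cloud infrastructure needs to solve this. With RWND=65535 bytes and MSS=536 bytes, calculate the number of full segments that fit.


Given: RWND = 65535 bytes, MSS = 536 bytes
Full segments = floor(RWND / MSS)
Full segments = floor(65535 / 536)
Full segments = floor(122.2668) = 122

122


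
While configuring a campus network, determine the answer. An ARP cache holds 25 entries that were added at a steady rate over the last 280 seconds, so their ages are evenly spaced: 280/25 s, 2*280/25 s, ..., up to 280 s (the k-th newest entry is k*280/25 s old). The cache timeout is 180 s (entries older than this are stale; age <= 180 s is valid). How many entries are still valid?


Ages are k * 280/25 s for k = 1..25 (spacing = 11.2000 s).
Entry k is valid iff k * 280/25 <= 180 iff k <= 25 * 180 / 280 = 16.0714
n_valid = floor(16.0714) = 16
(n_stale = 25 - 16 = 9)

16


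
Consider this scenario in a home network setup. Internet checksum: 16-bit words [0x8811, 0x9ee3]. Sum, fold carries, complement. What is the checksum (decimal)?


Given words: [0x8811, 0x9ee3]
Step 1: Sum all words
Raw sum = 34833 + 40675 = 75508
Step 2: Fold carry: (9972 + 1) = 9973
One's complement = ~9973 & 0xFFFF = 55562

55562


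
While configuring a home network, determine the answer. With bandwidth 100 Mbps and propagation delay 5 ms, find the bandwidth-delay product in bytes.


Given: bandwidth = 100 Mbps, delay = 5 ms
BDP in bits = 100 * 10^6 * 5 / 1000
BDP in bits = 500000
BDP in bytes = 500000 / 8 = 62500

62500


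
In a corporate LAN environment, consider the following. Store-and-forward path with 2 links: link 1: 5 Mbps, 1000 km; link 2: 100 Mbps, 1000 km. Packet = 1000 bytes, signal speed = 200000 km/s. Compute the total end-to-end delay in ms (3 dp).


Packet = 1000 bytes = 8000 bits. Store-and-forward: sum (t_trans + t_prop) per link.
Link 1: t_trans = 8000/(5*10^6) s = 1.6000 ms; t_prop = 1000/200000 s = 5.0000 ms; subtotal = 6.6000 ms
Link 2: t_trans = 8000/(100*10^6) s = 0.0800 ms; t_prop = 1000/200000 s = 5.0000 ms; subtotal = 5.0800 ms
End-to-end = 6.6000 + 5.0800 = 11.6800 ms -> 11.680 ms (3 dp)

11.680


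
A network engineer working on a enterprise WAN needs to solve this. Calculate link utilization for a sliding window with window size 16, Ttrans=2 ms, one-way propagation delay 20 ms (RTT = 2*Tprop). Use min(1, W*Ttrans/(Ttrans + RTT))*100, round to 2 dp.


Given: W = 16, Ttrans = 2 ms, RTT = 40 ms (= 2 * Tprop, Tprop = 20 ms)
Cycle time = Ttrans + RTT = 2 + 40 = 42 ms (first packet sent until its ACK returns)
W * Ttrans = 16 * 2 = 32 ms of sending per cycle
W * Ttrans / (Ttrans + RTT) = 32 / 42 = 0.761905
U = min(1, 0.761905) = 0.761905
U% = 76.19%

76.19


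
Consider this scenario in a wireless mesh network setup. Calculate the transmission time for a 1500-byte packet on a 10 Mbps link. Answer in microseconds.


Given: packet = 1500 bytes, bandwidth = 10 Mbps
Packet in bits = 1500 * 8 = 12000 bits
Bandwidth = 10 * 10^6 = 10000000 bps
Time = 12000 / 10000000 seconds
Time in us = 12000 * 10^6 / 10000000 = 1200

1200


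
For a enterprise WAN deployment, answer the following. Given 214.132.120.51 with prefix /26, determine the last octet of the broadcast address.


Given: IP = 214.132.120.51, prefix = /26
Host bits = 32 - 26 = 6
Network last octet = 51 AND mask = 0
Host part size = 2^6 - 1 = 63
Broadcast last octet = 0 OR 63 = 63

63


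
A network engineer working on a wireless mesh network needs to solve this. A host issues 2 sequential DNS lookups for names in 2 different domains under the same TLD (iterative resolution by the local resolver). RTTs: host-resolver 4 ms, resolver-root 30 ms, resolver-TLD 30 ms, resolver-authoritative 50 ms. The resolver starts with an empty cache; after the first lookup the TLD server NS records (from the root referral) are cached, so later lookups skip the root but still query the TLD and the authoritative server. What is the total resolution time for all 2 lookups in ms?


Lookup 1 (cold cache): local + root + TLD + auth = 4 + 30 + 30 + 50 = 114 ms
Lookups 2..2 (TLD NS cached -> skip root; new domain -> still ask TLD and auth): local + TLD + auth = 4 + 30 + 50 = 84 ms each
Remaining 1 lookups: 1 * 84 = 84 ms
Total = 114 + 84 = 198 ms

198


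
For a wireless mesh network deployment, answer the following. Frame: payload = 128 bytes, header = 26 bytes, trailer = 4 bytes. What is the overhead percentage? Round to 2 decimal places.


Given: payload = 128 B, header = 26 B, trailer = 4 B
Overhead bytes = header + trailer = 26 + 4 = 30
Total frame = payload + overhead = 128 + 30 = 158
Overhead % = 30 / 158 * 100 = 18.9873% -> 18.99% (2 dp)

18.99


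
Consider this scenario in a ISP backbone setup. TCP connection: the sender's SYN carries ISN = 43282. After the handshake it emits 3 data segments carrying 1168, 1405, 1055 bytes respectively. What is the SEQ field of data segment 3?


The SYN occupies sequence number ISN = 43282, so the first data byte is ISN + 1 = 43283.
SEQ of data segment i = (ISN + 1) + sum of payload sizes of segments 1..i-1.
Segment 1: SEQ = 43283, payload = 1168 bytes
Segment 2: SEQ = 44451, payload = 1405 bytes
Segment 3: SEQ = 45856, payload = 1055 bytes
SEQ of segment 3 = 43283 + 1168 + 1405 = 45856

45856


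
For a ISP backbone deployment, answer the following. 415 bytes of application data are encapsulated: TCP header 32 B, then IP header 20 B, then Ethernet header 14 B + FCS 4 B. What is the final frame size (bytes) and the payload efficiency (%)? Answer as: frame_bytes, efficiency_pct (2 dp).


TCP segment = 415 + 32 = 447 B
IP packet = 447 + 20 = 467 B
Ethernet frame = 467 + 14 + 4 = 485 B
Efficiency = app / frame = 415 / 485 = 0.855670 = 85.5670% -> 85.57% (2 dp)

485, 85.57


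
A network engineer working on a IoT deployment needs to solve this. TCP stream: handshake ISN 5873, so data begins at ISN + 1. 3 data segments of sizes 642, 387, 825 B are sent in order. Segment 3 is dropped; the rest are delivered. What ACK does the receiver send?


SYN uses sequence number 5873; first data byte = ISN + 1 = 5874.
Segment 1: SEQ = 5874, len = 642 B, covers [5874, 6515]
Segment 2: SEQ = 6516, len = 387 B, covers [6516, 6902]
Segment 3: SEQ = 6903, len = 825 B, covers [6903, 7727] [LOST]
In-order data received: bytes [5874, 6902] (segments 1..2).
Segment 3 missing -> gap begins at byte 6903.
Cumulative ACK = next expected in-order byte = 5874 + 642 + 387 = 6903

6903


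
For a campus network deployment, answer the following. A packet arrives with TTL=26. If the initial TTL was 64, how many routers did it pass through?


Given: initial TTL = 64, received TTL = 26
Hops = initial TTL - received TTL
Hops = 64 - 26 = 38

38


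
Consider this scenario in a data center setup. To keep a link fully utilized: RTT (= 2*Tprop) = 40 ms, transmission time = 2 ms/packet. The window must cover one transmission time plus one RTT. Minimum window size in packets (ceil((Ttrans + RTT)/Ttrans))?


Given: Ttrans = 2 ms, RTT = 40 ms (= 2 * Tprop, Tprop = 20 ms)
Time until first ACK returns = Ttrans + RTT = 2 + 40 = 42 ms
Need W * Ttrans >= Ttrans + RTT  ->  W >= (Ttrans + RTT) / Ttrans
(Ttrans + RTT) / Ttrans = 42 / 2 = 21
W_min = ceil(21) = 21

21


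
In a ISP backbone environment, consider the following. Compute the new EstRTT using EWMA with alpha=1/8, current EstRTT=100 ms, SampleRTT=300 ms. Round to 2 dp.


Given: EstRTT = 100 ms, SampleRTT = 300 ms, alpha = 1/8
New EstRTT = (1 - alpha) * EstRTT + alpha * SampleRTT
(7/8) * 100 = 87.5
(1/8) * 300 = 37.5
New EstRTT = 87.5 + 37.5 = 125 ms -> 125.00 ms (2 dp)

125.00


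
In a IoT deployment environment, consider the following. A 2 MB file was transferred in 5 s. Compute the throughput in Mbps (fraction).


Given: file = 2 MB, time = 5 s
File in Mb = 2 * 8 = 16 Mb
Throughput = 16 / 5 Mbps
Throughput = 16/5 Mbps

16/5


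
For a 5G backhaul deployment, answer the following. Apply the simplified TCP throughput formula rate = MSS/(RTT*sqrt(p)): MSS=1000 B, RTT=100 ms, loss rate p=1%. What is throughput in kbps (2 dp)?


Given: MSS = 1000 bytes, RTT = 100 ms, loss = 1%
RTT in seconds = 100 / 1000 = 0.1
Loss rate = 1% = 0.01
sqrt(loss) = sqrt(0.01) = 0.1
Throughput (bytes/s) = 1000 / (0.1 * 0.1) = 100000.0000
Throughput (kbps) = 100000.0000 * 8 / 1000 = 800.000000 -> 800.00 kbps (2 dp)

800.00


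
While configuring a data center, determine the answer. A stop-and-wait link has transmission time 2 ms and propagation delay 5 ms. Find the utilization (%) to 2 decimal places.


Given: Ttrans = 2 ms, Tprop = 5 ms
RTT = 2 * Tprop = 2 * 5 = 10 ms
U = Ttrans / (Ttrans + RTT)
U = 2 / (2 + 10)
U = 2 / 12 = 0.166667
U% = 16.67%

16.67


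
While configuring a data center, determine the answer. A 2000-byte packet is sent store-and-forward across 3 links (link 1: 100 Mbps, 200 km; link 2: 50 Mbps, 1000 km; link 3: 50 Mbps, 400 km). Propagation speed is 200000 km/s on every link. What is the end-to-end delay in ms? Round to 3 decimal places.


Packet = 2000 bytes = 16000 bits. Store-and-forward: sum (t_trans + t_prop) per link.
Link 1: t_trans = 16000/(100*10^6) s = 0.1600 ms; t_prop = 200/200000 s = 1.0000 ms; subtotal = 1.1600 ms
Link 2: t_trans = 16000/(50*10^6) s = 0.3200 ms; t_prop = 1000/200000 s = 5.0000 ms; subtotal = 5.3200 ms
Link 3: t_trans = 16000/(50*10^6) s = 0.3200 ms; t_prop = 400/200000 s = 2.0000 ms; subtotal = 2.3200 ms
End-to-end = 1.1600 + 5.3200 + 2.3200 = 8.8000 ms -> 8.800 ms (3 dp)

8.800


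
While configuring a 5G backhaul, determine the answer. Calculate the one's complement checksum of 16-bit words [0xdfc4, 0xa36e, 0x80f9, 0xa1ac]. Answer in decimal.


Given words: [0xdfc4, 0xa36e, 0x80f9, 0xa1ac]
Step 1: Sum all words
Raw sum = 57284 + 41838 + 33017 + 41388 = 173527
Step 2: Fold carry: (42455 + 2) = 42457
One's complement = ~42457 & 0xFFFF = 23078

23078


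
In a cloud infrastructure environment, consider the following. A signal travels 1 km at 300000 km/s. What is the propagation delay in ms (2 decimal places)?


Given: distance = 1 km, speed = 300000 km/s
Delay = distance / speed = 1 / 300000 seconds
Delay in ms = 1 * 1000 / 300000
Delay = 0.0033 ms
Rounded to 2 dp = 0.00 ms

0.00


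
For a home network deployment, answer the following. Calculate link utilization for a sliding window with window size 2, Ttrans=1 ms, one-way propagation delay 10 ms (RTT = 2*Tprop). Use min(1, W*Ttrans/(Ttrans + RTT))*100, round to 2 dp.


Given: W = 2, Ttrans = 1 ms, RTT = 20 ms (= 2 * Tprop, Tprop = 10 ms)
Cycle time = Ttrans + RTT = 1 + 20 = 21 ms (first packet sent until its ACK returns)
W * Ttrans = 2 * 1 = 2 ms of sending per cycle
W * Ttrans / (Ttrans + RTT) = 2 / 21 = 0.095238
U = min(1, 0.095238) = 0.095238
U% = 9.52%

9.52


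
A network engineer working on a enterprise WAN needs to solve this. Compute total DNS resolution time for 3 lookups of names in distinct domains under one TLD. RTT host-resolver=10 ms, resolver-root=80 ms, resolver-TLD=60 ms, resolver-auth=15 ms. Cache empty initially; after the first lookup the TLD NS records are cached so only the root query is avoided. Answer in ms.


Lookup 1 (cold cache): local + root + TLD + auth = 10 + 80 + 60 + 15 = 165 ms
Lookups 2..3 (TLD NS cached -> skip root; new domain -> still ask TLD and auth): local + TLD + auth = 10 + 60 + 15 = 85 ms each
Remaining 2 lookups: 2 * 85 = 170 ms
Total = 165 + 170 = 335 ms

335


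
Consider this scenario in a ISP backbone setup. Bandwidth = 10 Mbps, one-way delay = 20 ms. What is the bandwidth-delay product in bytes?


Given: bandwidth = 10 Mbps, delay = 20 ms
BDP in bits = 10 * 10^6 * 20 / 1000
BDP in bits = 200000
BDP in bytes = 200000 / 8 = 25000

25000


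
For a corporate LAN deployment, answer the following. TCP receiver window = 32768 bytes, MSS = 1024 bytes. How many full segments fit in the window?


Given: RWND = 32768 bytes, MSS = 1024 bytes
Full segments = floor(RWND / MSS)
Full segments = floor(32768 / 1024)
Full segments = floor(32.0) = 32

32


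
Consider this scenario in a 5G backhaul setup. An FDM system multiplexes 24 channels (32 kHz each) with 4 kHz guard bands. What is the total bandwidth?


Given: 24 channels, 32 kHz each, guard = 4 kHz
Channel bandwidth = 24 * 32 = 768 kHz
Guard bands = 23 gaps * 4 kHz = 92 kHz
Total = 768 + 92 = 860 kHz

860


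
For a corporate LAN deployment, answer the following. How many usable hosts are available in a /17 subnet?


Given: subnet mask /17
Host bits = 32 - 17 = 15
Total addresses = 2^15 = 32768
Usable hosts = 32768 - 2 (network + broadcast) = 32766

32766


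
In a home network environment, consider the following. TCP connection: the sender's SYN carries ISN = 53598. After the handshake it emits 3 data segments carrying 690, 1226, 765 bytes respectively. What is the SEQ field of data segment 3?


The SYN occupies sequence number ISN = 53598, so the first data byte is ISN + 1 = 53599.
SEQ of data segment i = (ISN + 1) + sum of payload sizes of segments 1..i-1.
Segment 1: SEQ = 53599, payload = 690 bytes
Segment 2: SEQ = 54289, payload = 1226 bytes
Segment 3: SEQ = 55515, payload = 765 bytes
SEQ of segment 3 = 53599 + 690 + 1226 = 55515

55515


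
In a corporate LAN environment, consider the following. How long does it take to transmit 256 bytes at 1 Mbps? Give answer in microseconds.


Given: packet = 256 bytes, bandwidth = 1 Mbps
Packet in bits = 256 * 8 = 2048 bits
Bandwidth = 1 * 10^6 = 1000000 bps
Time = 2048 / 1000000 seconds
Time in us = 2048 * 10^6 / 1000000 = 2048

2048


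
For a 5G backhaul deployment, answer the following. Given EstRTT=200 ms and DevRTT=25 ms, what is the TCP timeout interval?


Given: EstRTT = 200 ms, DevRTT = 25 ms
Timeout = EstRTT + 4 * DevRTT
4 * DevRTT = 4 * 25 = 100
Timeout = 200 + 100 = 300 ms

300


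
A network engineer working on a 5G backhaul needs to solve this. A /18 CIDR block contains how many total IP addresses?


Given: CIDR prefix /18
Host bits = 32 - 18 = 14
Total addresses = 2^14 = 16384

16384


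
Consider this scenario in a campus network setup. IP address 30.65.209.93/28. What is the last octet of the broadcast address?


Given: IP = 30.65.209.93, prefix = /28
Host bits = 32 - 28 = 4
Network last octet = 93 AND mask = 80
Host part size = 2^4 - 1 = 15
Broadcast last octet = 80 OR 15 = 95

95


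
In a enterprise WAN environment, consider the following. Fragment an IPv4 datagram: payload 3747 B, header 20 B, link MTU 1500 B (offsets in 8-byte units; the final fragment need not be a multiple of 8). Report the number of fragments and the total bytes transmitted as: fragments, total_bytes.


Max data per non-final fragment = floor((MTU - header)/8)*8 = floor((1500 - 20)/8)*8 = floor(1480/8)*8 = 1480 B
Final fragment needs no 8-byte alignment: it can carry up to MTU - header = 1480 B
Non-final fragments needed = ceil((payload - 1480) / 1480) = ceil(2267/1480) = ceil(1.5318) = 2
Number of fragments = 2 + 1 = 3
Fragment sizes (data): 2 * 1480 B + 787 B (last, 787 <= 1480 OK)
Total bytes sent = payload + n_frags * header = 3747 + 3*20 = 3747 + 60 = 3807 B

3, 3807


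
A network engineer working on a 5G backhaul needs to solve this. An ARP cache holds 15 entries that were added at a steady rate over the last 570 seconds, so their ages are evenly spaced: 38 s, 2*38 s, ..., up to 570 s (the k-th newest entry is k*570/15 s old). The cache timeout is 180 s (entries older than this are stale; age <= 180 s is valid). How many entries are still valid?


Ages are k * 570/15 s for k = 1..15 (spacing = 38.0000 s).
Entry k is valid iff k * 570/15 <= 180 iff k <= 15 * 180 / 570 = 4.7368
n_valid = floor(4.7368) = 4
(n_stale = 15 - 4 = 11)

4


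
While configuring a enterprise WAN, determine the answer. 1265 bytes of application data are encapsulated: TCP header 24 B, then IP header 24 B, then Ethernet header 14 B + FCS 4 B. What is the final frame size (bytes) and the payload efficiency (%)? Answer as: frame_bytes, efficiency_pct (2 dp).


TCP segment = 1265 + 24 = 1289 B
IP packet = 1289 + 24 = 1313 B
Ethernet frame = 1313 + 14 + 4 = 1331 B
Efficiency = app / frame = 1265 / 1331 = 0.950413 = 95.0413% -> 95.04% (2 dp)

1331, 95.04


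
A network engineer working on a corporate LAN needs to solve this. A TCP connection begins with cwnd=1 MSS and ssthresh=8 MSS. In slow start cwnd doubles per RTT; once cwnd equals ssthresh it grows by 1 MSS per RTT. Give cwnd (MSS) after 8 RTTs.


RTT 0: cwnd = 1 MSS (initial)
RTT 1: cwnd = 2 MSS (slow start, doubled)
RTT 2: cwnd = 4 MSS (slow start, doubled)
RTT 3: cwnd = 8 MSS (slow start, doubled)
RTT 4: cwnd = 9 MSS (congestion avoidance, +1)
RTT 5: cwnd = 10 MSS (congestion avoidance, +1)
RTT 6: cwnd = 11 MSS (congestion avoidance, +1)
RTT 7: cwnd = 12 MSS (congestion avoidance, +1)
RTT 8: cwnd = 13 MSS (congestion avoidance, +1)

13


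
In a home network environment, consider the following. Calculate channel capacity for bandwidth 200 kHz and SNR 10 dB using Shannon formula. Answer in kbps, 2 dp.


Given: B = 200 kHz, SNR = 10 dB
SNR linear = 10^(10/10) = 10
1 + SNR = 11
log2(11) = 3.4594316186
C = 200 * 1000 * 3.4594316186 = 691886.3237 bps
C = 691.886324 kbps -> 691.89 kbps (2 dp)

691.89


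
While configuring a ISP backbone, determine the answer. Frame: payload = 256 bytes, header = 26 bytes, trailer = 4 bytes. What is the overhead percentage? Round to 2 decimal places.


Given: payload = 256 B, header = 26 B, trailer = 4 B
Overhead bytes = header + trailer = 26 + 4 = 30
Total frame = payload + overhead = 256 + 30 = 286
Overhead % = 30 / 286 * 100 = 10.4895% -> 10.49% (2 dp)

10.49


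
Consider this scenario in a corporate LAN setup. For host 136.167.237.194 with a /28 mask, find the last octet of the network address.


Given: IP = 136.167.237.194, prefix = /28
Subnet mask = 255.255.255.240
Last octet of IP: 194
Last octet of mask: 240
Network last octet = 194 AND 240 = 192

192


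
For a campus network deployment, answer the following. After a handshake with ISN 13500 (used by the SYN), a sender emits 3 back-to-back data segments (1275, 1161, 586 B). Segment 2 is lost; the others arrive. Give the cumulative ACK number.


SYN uses sequence number 13500; first data byte = ISN + 1 = 13501.
Segment 1: SEQ = 13501, len = 1275 B, covers [13501, 14775]
Segment 2: SEQ = 14776, len = 1161 B, covers [14776, 15936] [LOST]
Segment 3: SEQ = 15937, len = 586 B, covers [15937, 16522]
In-order data received: bytes [13501, 14775] (segments 1..1).
Segment 2 missing -> gap begins at byte 14776; later segments buffered out of order.
Cumulative ACK = next expected in-order byte = 13501 + 1275 = 14776

14776


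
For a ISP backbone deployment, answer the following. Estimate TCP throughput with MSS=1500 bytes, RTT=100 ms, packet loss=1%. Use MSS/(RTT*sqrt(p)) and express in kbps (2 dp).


Given: MSS = 1500 bytes, RTT = 100 ms, loss = 1%
RTT in seconds = 100 / 1000 = 0.1
Loss rate = 1% = 0.01
sqrt(loss) = sqrt(0.01) = 0.1
Throughput (bytes/s) = 1500 / (0.1 * 0.1) = 150000.0000
Throughput (kbps) = 150000.0000 * 8 / 1000 = 1200.000000 -> 1200.00 kbps (2 dp)

1200.00


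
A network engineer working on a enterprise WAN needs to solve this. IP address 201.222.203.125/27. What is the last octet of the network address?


Given: IP = 201.222.203.125, prefix = /27
Subnet mask = 255.255.255.224
Last octet of IP: 125
Last octet of mask: 224
Network last octet = 125 AND 224 = 96

96


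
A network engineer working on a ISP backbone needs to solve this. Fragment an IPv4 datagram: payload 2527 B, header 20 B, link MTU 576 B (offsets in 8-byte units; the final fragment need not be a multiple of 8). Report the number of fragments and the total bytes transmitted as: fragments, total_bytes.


Max data per non-final fragment = floor((MTU - header)/8)*8 = floor((576 - 20)/8)*8 = floor(556/8)*8 = 552 B
Final fragment needs no 8-byte alignment: it can carry up to MTU - header = 556 B
Non-final fragments needed = ceil((payload - 556) / 552) = ceil(1971/552) = ceil(3.5707) = 4
Number of fragments = 4 + 1 = 5
Fragment sizes (data): 4 * 552 B + 319 B (last, 319 <= 556 OK)
Total bytes sent = payload + n_frags * header = 2527 + 5*20 = 2527 + 100 = 2627 B

5, 2627


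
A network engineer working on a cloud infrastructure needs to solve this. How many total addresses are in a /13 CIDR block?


Given: CIDR prefix /13
Host bits = 32 - 13 = 19
Total addresses = 2^19 = 524288

524288


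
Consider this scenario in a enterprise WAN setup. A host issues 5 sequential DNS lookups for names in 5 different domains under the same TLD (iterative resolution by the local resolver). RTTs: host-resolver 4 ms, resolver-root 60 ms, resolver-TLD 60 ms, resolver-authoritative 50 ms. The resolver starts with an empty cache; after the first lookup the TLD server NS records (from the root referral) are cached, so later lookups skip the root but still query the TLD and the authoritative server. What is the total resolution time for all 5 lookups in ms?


Lookup 1 (cold cache): local + root + TLD + auth = 4 + 60 + 60 + 50 = 174 ms
Lookups 2..5 (TLD NS cached -> skip root; new domain -> still ask TLD and auth): local + TLD + auth = 4 + 60 + 50 = 114 ms each
Remaining 4 lookups: 4 * 114 = 456 ms
Total = 174 + 456 = 630 ms

630


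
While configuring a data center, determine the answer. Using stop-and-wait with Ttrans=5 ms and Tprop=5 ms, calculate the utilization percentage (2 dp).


Given: Ttrans = 5 ms, Tprop = 5 ms
RTT = 2 * Tprop = 2 * 5 = 10 ms
U = Ttrans / (Ttrans + RTT)
U = 5 / (5 + 10)
U = 5 / 15 = 0.333333
U% = 33.33%

33.33


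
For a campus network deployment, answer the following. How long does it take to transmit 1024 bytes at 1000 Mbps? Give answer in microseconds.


Given: packet = 1024 bytes, bandwidth = 1000 Mbps
Packet in bits = 1024 * 8 = 8192 bits
Bandwidth = 1000 * 10^6 = 1000000000 bps
Time = 8192 / 1000000000 seconds
Time in us = 8192 * 10^6 / 1000000000 = 8.192

8.192


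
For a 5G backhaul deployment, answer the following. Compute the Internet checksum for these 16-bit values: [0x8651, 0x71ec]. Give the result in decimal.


Given words: [0x8651, 0x71ec]
Step 1: Sum all words
Raw sum = 34385 + 29164 = 63549
One's complement = ~63549 & 0xFFFF = 1986

1986


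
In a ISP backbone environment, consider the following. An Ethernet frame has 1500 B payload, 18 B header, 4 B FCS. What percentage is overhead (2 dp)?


Given: payload = 1500 B, header = 18 B, trailer = 4 B
Overhead bytes = header + trailer = 18 + 4 = 22
Total frame = payload + overhead = 1500 + 22 = 1522
Overhead % = 22 / 1522 * 100 = 1.4455% -> 1.45% (2 dp)

1.45


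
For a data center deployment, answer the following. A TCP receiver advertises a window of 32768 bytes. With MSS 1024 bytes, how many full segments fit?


Given: RWND = 32768 bytes, MSS = 1024 bytes
Full segments = floor(RWND / MSS)
Full segments = floor(32768 / 1024)
Full segments = floor(32.0) = 32

32


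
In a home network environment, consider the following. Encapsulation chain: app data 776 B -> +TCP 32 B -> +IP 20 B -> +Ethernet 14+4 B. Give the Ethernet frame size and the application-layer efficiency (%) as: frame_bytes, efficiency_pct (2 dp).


TCP segment = 776 + 32 = 808 B
IP packet = 808 + 20 = 828 B
Ethernet frame = 828 + 14 + 4 = 846 B
Efficiency = app / frame = 776 / 846 = 0.917258 = 91.7258% -> 91.73% (2 dp)

846, 91.73


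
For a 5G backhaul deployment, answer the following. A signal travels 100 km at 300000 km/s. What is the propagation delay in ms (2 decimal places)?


Given: distance = 100 km, speed = 300000 km/s
Delay = distance / speed = 100 / 300000 seconds
Delay in ms = 100 * 1000 / 300000
Delay = 0.3333 ms
Rounded to 2 dp = 0.33 ms

0.33


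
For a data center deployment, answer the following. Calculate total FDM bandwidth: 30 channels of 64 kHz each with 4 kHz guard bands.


Given: 30 channels, 64 kHz each, guard = 4 kHz
Channel bandwidth = 30 * 64 = 1920 kHz
Guard bands = 29 gaps * 4 kHz = 116 kHz
Total = 1920 + 116 = 2036 kHz

2036


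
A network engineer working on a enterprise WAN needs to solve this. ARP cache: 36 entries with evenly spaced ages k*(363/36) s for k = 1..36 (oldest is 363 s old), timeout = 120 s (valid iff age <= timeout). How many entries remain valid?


Ages are k * 363/36 s for k = 1..36 (spacing = 10.0833 s).
Entry k is valid iff k * 363/36 <= 120 iff k <= 36 * 120 / 363 = 11.9008
n_valid = floor(11.9008) = 11
(n_stale = 36 - 11 = 25)

11


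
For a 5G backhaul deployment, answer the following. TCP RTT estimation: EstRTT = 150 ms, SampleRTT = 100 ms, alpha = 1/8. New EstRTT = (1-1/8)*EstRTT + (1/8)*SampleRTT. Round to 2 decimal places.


Given: EstRTT = 150 ms, SampleRTT = 100 ms, alpha = 1/8
New EstRTT = (1 - alpha) * EstRTT + alpha * SampleRTT
(7/8) * 150 = 131.25
(1/8) * 100 = 12.5
New EstRTT = 131.25 + 12.5 = 143.75 ms -> 143.75 ms (2 dp)

143.75


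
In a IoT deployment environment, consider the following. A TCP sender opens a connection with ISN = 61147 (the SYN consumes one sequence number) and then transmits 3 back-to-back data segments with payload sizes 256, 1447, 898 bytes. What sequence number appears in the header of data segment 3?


The SYN occupies sequence number ISN = 61147, so the first data byte is ISN + 1 = 61148.
SEQ of data segment i = (ISN + 1) + sum of payload sizes of segments 1..i-1.
Segment 1: SEQ = 61148, payload = 256 bytes
Segment 2: SEQ = 61404, payload = 1447 bytes
Segment 3: SEQ = 62851, payload = 898 bytes
SEQ of segment 3 = 61148 + 256 + 1447 = 62851

62851


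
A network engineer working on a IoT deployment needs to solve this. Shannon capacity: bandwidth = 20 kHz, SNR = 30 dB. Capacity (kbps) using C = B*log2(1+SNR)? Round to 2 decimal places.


Given: B = 20 kHz, SNR = 30 dB
SNR linear = 10^(30/10) = 1000
1 + SNR = 1001
log2(1001) = 9.9672262588
C = 20 * 1000 * 9.9672262588 = 199344.5252 bps
C = 199.344525 kbps -> 199.34 kbps (2 dp)

199.34


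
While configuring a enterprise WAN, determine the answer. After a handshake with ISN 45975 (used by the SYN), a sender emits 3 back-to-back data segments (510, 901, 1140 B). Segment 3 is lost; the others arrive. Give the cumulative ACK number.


SYN uses sequence number 45975; first data byte = ISN + 1 = 45976.
Segment 1: SEQ = 45976, len = 510 B, covers [45976, 46485]
Segment 2: SEQ = 46486, len = 901 B, covers [46486, 47386]
Segment 3: SEQ = 47387, len = 1140 B, covers [47387, 48526] [LOST]
In-order data received: bytes [45976, 47386] (segments 1..2).
Segment 3 missing -> gap begins at byte 47387.
Cumulative ACK = next expected in-order byte = 45976 + 510 + 901 = 47387

47387
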